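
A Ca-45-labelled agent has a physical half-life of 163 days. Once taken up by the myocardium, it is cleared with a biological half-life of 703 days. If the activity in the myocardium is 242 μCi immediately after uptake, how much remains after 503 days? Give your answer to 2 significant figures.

17 μCi

1/t_eff = 1/t_phys + 1/t_biol = 1/163 + 1/703 = 0.0075574 per day.
t_eff = 163 × 703 / (163 + 703) ≈ 132.32 days.
Remaining = 242 × (1/2)^(503/132.32) = 242 × (1/2)^3.8014 ≈ 17.357 μCi.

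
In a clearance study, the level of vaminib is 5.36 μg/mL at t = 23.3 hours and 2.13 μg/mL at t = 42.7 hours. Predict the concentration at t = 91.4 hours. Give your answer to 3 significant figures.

Over Δt = 42.7 − 23.3 = 19.4 hours, the level fell by a factor of 5.36/2.13 ≈ 2.5164.
n = log₂(2.5164) ≈ 1.3314 half-lives, so t½ = 19.4/1.3314 ≈ 14.571 hours.
From t = 42.7 to t = 91.4: 2.13 × (1/2)^((91.4−42.7)/14.571) ≈ 0.21003 μg/mL.

0.210 μg/mL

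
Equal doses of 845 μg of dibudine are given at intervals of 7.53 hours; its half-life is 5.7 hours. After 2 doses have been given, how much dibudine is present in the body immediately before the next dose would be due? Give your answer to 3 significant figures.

The 2 doses were given 15.06, 7.53 hours ago.
Total = 845·(1/2)^(15.06/5.7) + 845·(1/2)^(7.53/5.7)
      = 135.36 + 338.21 ≈ 473.57 μg.

474 μg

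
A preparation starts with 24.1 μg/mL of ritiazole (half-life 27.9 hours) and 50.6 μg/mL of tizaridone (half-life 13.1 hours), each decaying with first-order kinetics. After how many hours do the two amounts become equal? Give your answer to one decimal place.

Set 24.1·(1/2)^(t/27.9) = 50.6·(1/2)^(t/13.1).
Taking log₂: log₂(24.1/50.6) = t·(1/27.9 − 1/13.1).
log₂(0.47628) = -1.0701; 1/27.9 − 1/13.1 = -0.040494.
t = -1.0701 / -0.040494 ≈ 26.427 hours.

26.4 hours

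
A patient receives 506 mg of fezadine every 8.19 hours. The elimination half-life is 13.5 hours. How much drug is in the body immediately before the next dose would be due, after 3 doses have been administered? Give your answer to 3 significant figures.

The 3 doses were given 24.57, 16.38, 8.19 hours ago.
Total = 506·(1/2)^(24.57/13.5) + 506·(1/2)^(16.38/13.5) + 506·(1/2)^(8.19/13.5)
      = 143.31 + 218.22 + 332.3 ≈ 693.83 mg.

694 mg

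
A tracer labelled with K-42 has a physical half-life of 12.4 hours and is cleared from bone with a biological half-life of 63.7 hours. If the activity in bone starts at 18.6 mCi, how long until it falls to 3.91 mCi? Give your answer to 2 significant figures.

1/t_eff = 1/t_phys + 1/t_biol = 1/12.4 + 1/63.7 = 0.096344 per hour.
t_eff = 12.4 × 63.7 / (12.4 + 63.7) ≈ 10.38 hours.
n = log₂(18.6/3.91) ≈ 2.2501; t = 2.2501 × 10.38 ≈ 23.355 hours.

23 hours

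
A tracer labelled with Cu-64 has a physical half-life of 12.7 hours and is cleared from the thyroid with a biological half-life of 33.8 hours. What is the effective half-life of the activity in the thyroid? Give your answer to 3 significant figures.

1/t_eff = 1/t_phys + 1/t_biol = 1/12.7 + 1/33.8 = 0.10833 per hour.
t_eff = 12.7 × 33.8 / (12.7 + 33.8) ≈ 9.2314 hours.

9.23 hours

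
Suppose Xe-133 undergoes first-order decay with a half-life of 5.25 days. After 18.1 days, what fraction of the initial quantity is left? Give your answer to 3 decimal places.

0.092

n = 18.1/5.25 ≈ 3.4476 half-lives.
Fraction remaining = (1/2)^3.4476 ≈ 0.091656.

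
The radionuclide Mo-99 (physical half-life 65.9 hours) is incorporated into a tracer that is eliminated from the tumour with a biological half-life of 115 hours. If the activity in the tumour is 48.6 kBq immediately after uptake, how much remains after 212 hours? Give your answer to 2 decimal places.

1.46 kBq

1/t_eff = 1/t_phys + 1/t_biol = 1/65.9 + 1/115 = 0.02387 per hour.
t_eff = 65.9 × 115 / (65.9 + 115) ≈ 41.893 hours.
Remaining = 48.6 × (1/2)^(212/41.893) = 48.6 × (1/2)^5.0605 ≈ 1.4564 kBq.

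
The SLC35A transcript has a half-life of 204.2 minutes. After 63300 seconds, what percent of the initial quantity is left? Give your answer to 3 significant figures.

63300 seconds = 1055 minutes.
n = 1055/204.2 ≈ 5.1665 half-lives.
Fraction remaining = (1/2)^5.1665 ≈ 0.027844, i.e. 2.7844%.

2.78%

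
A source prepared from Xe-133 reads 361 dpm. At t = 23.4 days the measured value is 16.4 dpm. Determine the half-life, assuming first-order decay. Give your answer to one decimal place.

5.2 days

A/A₀ = 16.4/361 ≈ 0.045429.
n = log₂(22.012) ≈ 4.4602 half-lives elapsed in 23.4 days.
t½ = 23.4/4.4602 ≈ 5.2464 days.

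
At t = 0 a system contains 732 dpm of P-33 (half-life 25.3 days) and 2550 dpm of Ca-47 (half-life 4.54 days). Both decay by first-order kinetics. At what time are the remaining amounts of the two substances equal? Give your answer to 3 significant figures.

9.96 days

Set 732·(1/2)^(t/25.3) = 2550·(1/2)^(t/4.54).
Taking log₂: log₂(732/2550) = t·(1/25.3 − 1/4.54).
log₂(0.28706) = -1.8006; 1/25.3 − 1/4.54 = -0.18074.
t = -1.8006 / -0.18074 ≈ 9.9624 days.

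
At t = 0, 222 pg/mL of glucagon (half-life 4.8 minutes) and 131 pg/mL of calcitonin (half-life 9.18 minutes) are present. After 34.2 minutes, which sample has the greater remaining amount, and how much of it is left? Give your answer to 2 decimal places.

glucagon: 222 × (1/2)^7.125 ≈ 1.5904 pg/mL.
calcitonin: 131 × (1/2)^3.7255 ≈ 9.9035 pg/mL.
Calcitonin has more remaining, at ≈ 9.9035 pg/mL.

calcitonin, 9.90 pg/mL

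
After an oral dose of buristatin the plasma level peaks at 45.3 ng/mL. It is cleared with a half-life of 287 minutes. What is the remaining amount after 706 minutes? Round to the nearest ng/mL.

8 ng/mL

Number of half-lives: n = 706/287 ≈ 2.4599.
Remaining = 45.3 × (1/2)^2.4599 = 45.3 × 0.18176 ≈ 8.2335 ng/mL.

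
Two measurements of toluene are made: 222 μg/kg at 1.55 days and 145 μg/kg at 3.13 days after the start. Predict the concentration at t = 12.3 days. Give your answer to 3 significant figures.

12.2 μg/kg

Over Δt = 3.13 − 1.55 = 1.58 days, the level fell by a factor of 222/145 ≈ 1.531.
n = log₂(1.531) ≈ 0.61451 half-lives, so t½ = 1.58/0.61451 ≈ 2.5712 days.
From t = 3.13 to t = 12.3: 145 × (1/2)^((12.3−3.13)/2.5712) ≈ 12.239 μg/kg.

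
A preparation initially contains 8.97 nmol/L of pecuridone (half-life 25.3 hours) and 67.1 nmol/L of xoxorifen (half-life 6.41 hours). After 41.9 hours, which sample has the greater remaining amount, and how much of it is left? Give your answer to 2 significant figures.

pecuridone, 2.8 nmol/L

pecuridone: 8.97 × (1/2)^1.6561 ≈ 2.8461 nmol/L.
xoxorifen: 67.1 × (1/2)^6.5367 ≈ 0.72276 nmol/L.
Pecuridone has more remaining, at ≈ 2.8461 nmol/L.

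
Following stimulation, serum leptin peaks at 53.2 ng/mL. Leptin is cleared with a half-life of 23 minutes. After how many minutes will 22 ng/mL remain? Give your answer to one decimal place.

Fraction remaining = 22/53.2 ≈ 0.41353.
n = log₂(53.2/22) = ln(2.4182)/ln 2 ≈ 1.2739 half-lives.
t = n × t½ = 1.2739 × 23 ≈ 29.3 minutes.

29.3 minutes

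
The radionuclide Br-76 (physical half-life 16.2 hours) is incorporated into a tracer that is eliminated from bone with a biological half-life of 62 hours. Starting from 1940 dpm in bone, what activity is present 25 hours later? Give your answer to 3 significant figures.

503 dpm

1/t_eff = 1/t_phys + 1/t_biol = 1/16.2 + 1/62 = 0.077857 per hour.
t_eff = 16.2 × 62 / (16.2 + 62) ≈ 12.844 hours.
Remaining = 1940 × (1/2)^(25/12.844) = 1940 × (1/2)^1.9464 ≈ 503.35 dpm.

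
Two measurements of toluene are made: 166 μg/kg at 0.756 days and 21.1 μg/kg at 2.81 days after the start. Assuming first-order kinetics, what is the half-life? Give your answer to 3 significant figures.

Over Δt = 2.81 − 0.756 = 2.054 days, the level fell by a factor of 166/21.1 ≈ 7.8673.
n = log₂(7.8673) ≈ 2.9759 half-lives, so t½ = 2.054/2.9759 ≈ 0.69022 days.

0.690 days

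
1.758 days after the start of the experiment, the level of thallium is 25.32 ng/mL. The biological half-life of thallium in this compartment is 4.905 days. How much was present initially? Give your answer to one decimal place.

32.5 ng/mL

Number of half-lives elapsed: n = 1.758/4.905 ≈ 0.35841.
A₀ = A × 2^n = 25.32 × 2^0.35841 = 25.32 × 1.282 ≈ 32.461 ng/mL.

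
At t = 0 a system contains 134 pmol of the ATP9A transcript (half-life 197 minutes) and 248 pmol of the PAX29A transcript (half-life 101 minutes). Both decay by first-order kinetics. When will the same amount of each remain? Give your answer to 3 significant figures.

Set 134·(1/2)^(t/197) = 248·(1/2)^(t/101).
Taking log₂: log₂(134/248) = t·(1/197 − 1/101).
log₂(0.54032) = -0.88811; 1/197 − 1/101 = -0.0048248.
t = -0.88811 / -0.0048248 ≈ 184.07 minutes.

184 minutes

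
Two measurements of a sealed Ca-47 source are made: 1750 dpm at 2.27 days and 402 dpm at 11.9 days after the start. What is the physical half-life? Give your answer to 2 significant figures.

4.5 days

Over Δt = 11.9 − 2.27 = 9.63 days, the level fell by a factor of 1750/402 ≈ 4.3532.
n = log₂(4.3532) ≈ 2.1221 half-lives, so t½ = 9.63/2.1221 ≈ 4.538 days.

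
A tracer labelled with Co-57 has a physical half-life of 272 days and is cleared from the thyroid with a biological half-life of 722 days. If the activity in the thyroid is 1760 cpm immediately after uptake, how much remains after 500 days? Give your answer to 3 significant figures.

1/t_eff = 1/t_phys + 1/t_biol = 1/272 + 1/722 = 0.0050615 per day.
t_eff = 272 × 722 / (272 + 722) ≈ 197.57 days.
Remaining = 1760 × (1/2)^(500/197.57) = 1760 × (1/2)^2.5308 ≈ 304.56 cpm.

305 cpm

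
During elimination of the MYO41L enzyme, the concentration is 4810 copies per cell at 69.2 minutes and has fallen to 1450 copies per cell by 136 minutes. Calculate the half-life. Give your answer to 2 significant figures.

Over Δt = 136 − 69.2 = 66.8 minutes, the level fell by a factor of 4810/1450 ≈ 3.3172.
n = log₂(3.3172) ≈ 1.73 half-lives, so t½ = 66.8/1.73 ≈ 38.613 minutes.

39 minutes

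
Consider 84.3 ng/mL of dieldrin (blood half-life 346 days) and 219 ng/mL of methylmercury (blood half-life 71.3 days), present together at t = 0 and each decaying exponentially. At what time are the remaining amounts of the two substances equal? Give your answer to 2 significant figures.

120 days

Set 84.3·(1/2)^(t/346) = 219·(1/2)^(t/71.3).
Taking log₂: log₂(84.3/219) = t·(1/346 − 1/71.3).
log₂(0.38493) = -1.3773; 1/346 − 1/71.3 = -0.011135.
t = -1.3773 / -0.011135 ≈ 123.69 days.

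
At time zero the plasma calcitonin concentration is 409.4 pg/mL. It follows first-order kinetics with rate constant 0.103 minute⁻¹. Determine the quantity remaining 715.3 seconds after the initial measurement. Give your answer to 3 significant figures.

120 pg/mL

t½ = ln 2 / k = 0.69315 / 0.103 ≈ 6.7296 minutes.
Convert the elapsed time: 715.3 seconds = 11.9217 minutes.
Number of half-lives: n = 11.9217/6.7296 ≈ 1.7715.
Remaining = 409.4 × (1/2)^1.7715 = 409.4 × 0.2929 ≈ 119.91 pg/mL.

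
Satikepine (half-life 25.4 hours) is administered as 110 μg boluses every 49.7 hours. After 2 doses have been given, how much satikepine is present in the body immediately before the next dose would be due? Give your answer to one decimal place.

35.6 μg

The 2 doses were given 99.4, 49.7 hours ago.
Total = 110·(1/2)^(99.4/25.4) + 110·(1/2)^(49.7/25.4)
      = 7.3004 + 28.338 ≈ 35.638 μg.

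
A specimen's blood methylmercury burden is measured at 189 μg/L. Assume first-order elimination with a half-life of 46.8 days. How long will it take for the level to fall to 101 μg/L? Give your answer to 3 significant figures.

Fraction remaining = 101/189 ≈ 0.53439.
n = log₂(189/101) = ln(1.8713)/ln 2 ≈ 0.90403 half-lives.
t = n × t½ = 0.90403 × 46.8 ≈ 42.309 days.

42.3 days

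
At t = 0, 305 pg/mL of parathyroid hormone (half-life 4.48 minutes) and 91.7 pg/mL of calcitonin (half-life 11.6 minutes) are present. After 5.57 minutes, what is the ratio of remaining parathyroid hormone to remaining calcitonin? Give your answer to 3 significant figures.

1.96

parathyroid hormone: 305 × (1/2)^(5.57/4.48) = 305 × (1/2)^1.2433 ≈ 128.83 pg/mL.
calcitonin: 91.7 × (1/2)^(5.57/11.6) = 91.7 × (1/2)^0.48017 ≈ 65.739 pg/mL.
Ratio ≈ 128.83 / 65.739 ≈ 1.9598.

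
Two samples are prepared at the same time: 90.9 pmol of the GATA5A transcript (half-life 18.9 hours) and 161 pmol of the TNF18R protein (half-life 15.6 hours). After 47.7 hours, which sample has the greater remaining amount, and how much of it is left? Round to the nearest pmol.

TNF18R protein, 19 pmol

GATA5A transcript: 90.9 × (1/2)^2.5238 ≈ 15.806 pmol.
TNF18R protein: 161 × (1/2)^3.0577 ≈ 19.336 pmol.
TNF18R protein has more remaining, at ≈ 19.336 pmol.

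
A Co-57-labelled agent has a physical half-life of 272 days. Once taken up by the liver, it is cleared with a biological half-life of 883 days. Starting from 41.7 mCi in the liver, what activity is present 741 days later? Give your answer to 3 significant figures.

3.53 mCi

1/t_eff = 1/t_phys + 1/t_biol = 1/272 + 1/883 = 0.004809 per day.
t_eff = 272 × 883 / (272 + 883) ≈ 207.94 days.
Remaining = 41.7 × (1/2)^(741/207.94) = 41.7 × (1/2)^3.5634 ≈ 3.5272 mCi.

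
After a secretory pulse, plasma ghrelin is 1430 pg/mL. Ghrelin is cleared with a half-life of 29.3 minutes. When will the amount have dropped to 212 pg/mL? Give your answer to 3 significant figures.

80.7 minutes

Fraction remaining = 212/1430 ≈ 0.14825.
n = log₂(1430/212) = ln(6.7453)/ln 2 ≈ 2.7539 half-lives.
t = n × t½ = 2.7539 × 29.3 ≈ 80.689 minutes.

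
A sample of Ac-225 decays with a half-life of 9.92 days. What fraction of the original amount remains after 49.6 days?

n = 49.6/9.92 ≈ 5 half-lives.
Fraction remaining = (1/2)^5 ≈ 0.03125.

0.03125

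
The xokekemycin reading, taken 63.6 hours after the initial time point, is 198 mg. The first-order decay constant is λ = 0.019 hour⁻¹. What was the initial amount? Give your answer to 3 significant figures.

t½ = ln 2 / λ = 0.69315 / 0.019 ≈ 36.481 hours.
Number of half-lives elapsed: n = 63.6/36.481 ≈ 1.7434.
A₀ = A × 2^n = 198 × 2^1.7434 = 198 × 3.3481 ≈ 662.93 mg.

663 mg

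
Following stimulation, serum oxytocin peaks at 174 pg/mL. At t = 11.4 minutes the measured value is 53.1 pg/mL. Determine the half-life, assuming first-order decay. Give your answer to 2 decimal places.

6.66 minutes

A/A₀ = 53.1/174 ≈ 0.30517.
n = log₂(3.2768) ≈ 1.7123 half-lives elapsed in 11.4 minutes.
t½ = 11.4/1.7123 ≈ 6.6577 minutes.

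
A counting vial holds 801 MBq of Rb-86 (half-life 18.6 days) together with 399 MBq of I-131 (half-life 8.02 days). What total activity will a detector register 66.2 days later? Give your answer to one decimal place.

69.3 MBq

Rb-86: 801 × (1/2)^(66.2/18.6) = 801 × (1/2)^3.5591 ≈ 67.956 MBq.
I-131: 399 × (1/2)^(66.2/8.02) = 399 × (1/2)^8.2544 ≈ 1.3067 MBq.
Total = 67.956 + 1.3067 ≈ 69.262 MBq.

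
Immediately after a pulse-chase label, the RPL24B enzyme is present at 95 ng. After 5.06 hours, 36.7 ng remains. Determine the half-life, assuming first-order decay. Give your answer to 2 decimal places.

3.69 hours

A/A₀ = 36.7/95 ≈ 0.38632.
n = log₂(2.5886) ≈ 1.3721 half-lives elapsed in 5.06 hours.
t½ = 5.06/1.3721 ≈ 3.6877 hours.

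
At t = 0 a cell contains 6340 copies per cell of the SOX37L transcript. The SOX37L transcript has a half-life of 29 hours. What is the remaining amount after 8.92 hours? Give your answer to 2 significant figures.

5100 copies per cell

Number of half-lives: n = 8.92/29 ≈ 0.30759.
Remaining = 6340 × (1/2)^0.30759 = 6340 × 0.80799 ≈ 5122.7 copies per cell.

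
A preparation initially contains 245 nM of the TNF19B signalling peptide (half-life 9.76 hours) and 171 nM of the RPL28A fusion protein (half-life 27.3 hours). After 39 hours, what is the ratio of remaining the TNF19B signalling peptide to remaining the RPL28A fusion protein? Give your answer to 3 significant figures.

0.242

TNF19B signalling peptide: 245 × (1/2)^(39/9.76) = 245 × (1/2)^3.9959 ≈ 15.356 nM.
RPL28A fusion protein: 171 × (1/2)^(39/27.3) = 171 × (1/2)^1.4286 ≈ 63.526 nM.
Ratio ≈ 15.356 / 63.526 ≈ 0.24173.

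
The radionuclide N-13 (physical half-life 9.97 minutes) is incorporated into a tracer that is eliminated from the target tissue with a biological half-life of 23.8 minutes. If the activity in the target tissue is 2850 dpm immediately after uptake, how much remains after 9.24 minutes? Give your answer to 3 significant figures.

1/t_eff = 1/t_phys + 1/t_biol = 1/9.97 + 1/23.8 = 0.14232 per minute.
t_eff = 9.97 × 23.8 / (9.97 + 23.8) ≈ 7.0265 minutes.
Remaining = 2850 × (1/2)^(9.24/7.0265) = 2850 × (1/2)^1.315 ≈ 1145.5 dpm.

1150 dpm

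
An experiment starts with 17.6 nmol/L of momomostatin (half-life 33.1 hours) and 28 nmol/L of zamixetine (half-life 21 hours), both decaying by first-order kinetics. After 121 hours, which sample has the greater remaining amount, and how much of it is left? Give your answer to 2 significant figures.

momomostatin, 1.4 nmol/L

momomostatin: 17.6 × (1/2)^3.6556 ≈ 1.3966 nmol/L.
zamixetine: 28 × (1/2)^5.7619 ≈ 0.516 nmol/L.
Momomostatin has more remaining, at ≈ 1.3966 nmol/L.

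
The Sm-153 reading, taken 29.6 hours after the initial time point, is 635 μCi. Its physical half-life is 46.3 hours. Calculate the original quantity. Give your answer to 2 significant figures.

990 μCi

Number of half-lives elapsed: n = 29.6/46.3 ≈ 0.63931.
A₀ = A × 2^n = 635 × 2^0.63931 = 635 × 1.5576 ≈ 989.07 μCi.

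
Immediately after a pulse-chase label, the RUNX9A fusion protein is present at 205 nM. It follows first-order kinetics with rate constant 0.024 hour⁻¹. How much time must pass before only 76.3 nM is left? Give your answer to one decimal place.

41.2 hours

t½ = ln 2 / λ = 0.69315 / 0.024 ≈ 28.881 hours.
Fraction remaining = 76.3/205 ≈ 0.3722.
n = log₂(205/76.3) = ln(2.6868)/ln 2 ≈ 1.4259 half-lives.
t = n × t½ = 1.4259 × 28.881 ≈ 41.181 hours.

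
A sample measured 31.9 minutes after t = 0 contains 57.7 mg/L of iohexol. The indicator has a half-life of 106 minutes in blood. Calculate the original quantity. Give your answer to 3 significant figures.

71.1 mg/L

Number of half-lives elapsed: n = 31.9/106 ≈ 0.30094.
A₀ = A × 2^n = 57.7 × 2^0.30094 = 57.7 × 1.2319 ≈ 71.083 mg/L.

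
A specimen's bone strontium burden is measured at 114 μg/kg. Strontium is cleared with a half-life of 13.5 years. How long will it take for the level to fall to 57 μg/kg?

13.5 years

57/114 = 1/2, so 1 half-life has elapsed.
t = 1 × 13.5 = 13.5 years.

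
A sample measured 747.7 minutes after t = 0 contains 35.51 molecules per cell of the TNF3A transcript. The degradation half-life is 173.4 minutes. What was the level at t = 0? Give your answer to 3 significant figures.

Number of half-lives elapsed: n = 747.7/173.4 ≈ 4.312.
A₀ = A × 2^n = 35.51 × 2^4.312 = 35.51 × 19.863 ≈ 705.33 molecules per cell.

705 molecules per cell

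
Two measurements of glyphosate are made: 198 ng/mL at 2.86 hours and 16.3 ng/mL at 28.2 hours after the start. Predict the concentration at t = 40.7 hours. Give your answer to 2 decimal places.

4.76 ng/mL

Over Δt = 28.2 − 2.86 = 25.34 hours, the level fell by a factor of 198/16.3 ≈ 12.147.
n = log₂(12.147) ≈ 3.6026 half-lives, so t½ = 25.34/3.6026 ≈ 7.0339 hours.
From t = 28.2 to t = 40.7: 16.3 × (1/2)^((40.7−28.2)/7.0339) ≈ 4.7558 ng/mL.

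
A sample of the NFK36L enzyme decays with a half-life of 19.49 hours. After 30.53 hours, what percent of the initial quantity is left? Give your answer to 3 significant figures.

n = 30.53/19.49 ≈ 1.5664 half-lives.
Fraction remaining = (1/2)^1.5664 ≈ 0.33764, i.e. 33.764%.

33.8%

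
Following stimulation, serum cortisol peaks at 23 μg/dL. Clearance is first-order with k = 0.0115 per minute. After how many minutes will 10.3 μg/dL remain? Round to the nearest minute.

t½ = ln 2 / k = 0.69315 / 0.0115 ≈ 60.274 minutes.
Fraction remaining = 10.3/23 ≈ 0.44783.
n = log₂(23/10.3) = ln(2.233)/ln 2 ≈ 1.159 half-lives.
t = n × t½ = 1.159 × 60.274 ≈ 69.857 minutes.

70 minutes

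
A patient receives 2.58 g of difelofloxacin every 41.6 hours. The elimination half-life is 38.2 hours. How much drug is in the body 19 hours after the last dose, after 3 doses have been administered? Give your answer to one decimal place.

3.1 g

The 3 doses were given 102.2, 60.6, 19 hours ago.
Total = 2.58·(1/2)^(102.2/38.2) + 2.58·(1/2)^(60.6/38.2) + 2.58·(1/2)^(19/38.2)
      = 0.40387 + 0.85915 + 1.8276 ≈ 3.0907 g.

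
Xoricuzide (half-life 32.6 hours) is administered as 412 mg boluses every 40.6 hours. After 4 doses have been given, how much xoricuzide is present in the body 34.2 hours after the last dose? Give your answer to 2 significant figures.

The 4 doses were given 156, 115.4, 74.8, 34.2 hours ago.
Total = 412·(1/2)^(156/32.6) + 412·(1/2)^(115.4/32.6) + 412·(1/2)^(74.8/32.6) + 412·(1/2)^(34.2/32.6)
      = 14.941 + 35.423 + 83.983 + 199.11 ≈ 333.46 mg.

330 mg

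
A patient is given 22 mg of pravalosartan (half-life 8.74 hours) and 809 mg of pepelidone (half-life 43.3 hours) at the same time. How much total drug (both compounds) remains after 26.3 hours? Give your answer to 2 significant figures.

pravalosartan: 22 × (1/2)^(26.3/8.74) = 22 × (1/2)^3.0092 ≈ 2.7326 mg.
pepelidone: 809 × (1/2)^(26.3/43.3) = 809 × (1/2)^0.60739 ≈ 531.01 mg.
Total = 2.7326 + 531.01 ≈ 533.75 mg.

530 mg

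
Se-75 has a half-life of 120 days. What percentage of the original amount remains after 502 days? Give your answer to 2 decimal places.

5.50%

n = 502/120 ≈ 4.1833 half-lives.
Fraction remaining = (1/2)^4.1833 ≈ 0.055042, i.e. 5.5042%.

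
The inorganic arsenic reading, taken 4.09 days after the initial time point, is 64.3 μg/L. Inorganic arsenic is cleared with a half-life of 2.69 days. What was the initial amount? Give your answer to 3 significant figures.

184 μg/L

Number of half-lives elapsed: n = 4.09/2.69 ≈ 1.5204.
A₀ = A × 2^n = 64.3 × 2^1.5204 = 64.3 × 2.8688 ≈ 184.46 μg/L.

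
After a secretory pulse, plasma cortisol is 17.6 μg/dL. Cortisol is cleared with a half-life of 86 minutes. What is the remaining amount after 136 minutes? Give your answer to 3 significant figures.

5.88 μg/dL

Number of half-lives: n = 136/86 ≈ 1.5814.
Remaining = 17.6 × (1/2)^1.5814 = 17.6 × 0.33416 ≈ 5.8812 μg/dL.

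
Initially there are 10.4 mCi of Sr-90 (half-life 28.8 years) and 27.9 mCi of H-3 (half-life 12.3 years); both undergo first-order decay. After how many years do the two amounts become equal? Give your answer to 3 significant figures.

Set 10.4·(1/2)^(t/28.8) = 27.9·(1/2)^(t/12.3).
Taking log₂: log₂(10.4/27.9) = t·(1/28.8 − 1/12.3).
log₂(0.37276) = -1.4237; 1/28.8 − 1/12.3 = -0.046579.
t = -1.4237 / -0.046579 ≈ 30.565 years.

30.6 years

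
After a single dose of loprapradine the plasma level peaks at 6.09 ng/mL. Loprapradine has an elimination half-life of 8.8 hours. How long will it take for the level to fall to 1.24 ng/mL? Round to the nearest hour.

20 hours

Fraction remaining = 1.24/6.09 ≈ 0.20361.
n = log₂(6.09/1.24) = ln(4.9113)/ln 2 ≈ 2.2961 half-lives.
t = n × t½ = 2.2961 × 8.8 ≈ 20.206 hours.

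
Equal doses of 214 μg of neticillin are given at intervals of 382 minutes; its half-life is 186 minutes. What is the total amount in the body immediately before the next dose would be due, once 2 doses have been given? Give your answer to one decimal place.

The 2 doses were given 764, 382 minutes ago.
Total = 214·(1/2)^(764/186) + 214·(1/2)^(382/186)
      = 12.414 + 51.543 ≈ 63.957 μg.

64.0 μg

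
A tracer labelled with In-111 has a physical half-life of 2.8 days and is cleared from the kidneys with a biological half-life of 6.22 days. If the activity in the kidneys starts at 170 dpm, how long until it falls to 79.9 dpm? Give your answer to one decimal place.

2.1 days

1/t_eff = 1/t_phys + 1/t_biol = 1/2.8 + 1/6.22 = 0.51791 per day.
t_eff = 2.8 × 6.22 / (2.8 + 6.22) ≈ 1.9308 days.
n = log₂(170/79.9) ≈ 1.0893; t = 1.0893 × 1.9308 ≈ 2.1032 days.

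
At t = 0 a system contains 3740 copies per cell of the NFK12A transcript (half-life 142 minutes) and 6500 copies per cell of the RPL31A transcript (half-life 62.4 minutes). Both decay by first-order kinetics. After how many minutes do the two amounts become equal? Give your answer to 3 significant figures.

88.8 minutes

Set 3740·(1/2)^(t/142) = 6500·(1/2)^(t/62.4).
Taking log₂: log₂(3740/6500) = t·(1/142 − 1/62.4).
log₂(0.57538) = -0.7974; 1/142 − 1/62.4 = -0.0089834.
t = -0.7974 / -0.0089834 ≈ 88.764 minutes.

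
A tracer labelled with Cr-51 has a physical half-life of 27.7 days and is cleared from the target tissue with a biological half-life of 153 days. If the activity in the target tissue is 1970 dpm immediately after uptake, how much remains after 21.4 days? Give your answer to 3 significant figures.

1/t_eff = 1/t_phys + 1/t_biol = 1/27.7 + 1/153 = 0.042637 per day.
t_eff = 27.7 × 153 / (27.7 + 153) ≈ 23.454 days.
Remaining = 1970 × (1/2)^(21.4/23.454) = 1970 × (1/2)^0.91243 ≈ 1046.6 dpm.

1050 dpm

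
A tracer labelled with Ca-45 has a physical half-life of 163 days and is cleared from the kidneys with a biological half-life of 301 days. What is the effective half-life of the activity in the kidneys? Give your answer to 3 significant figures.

1/t_eff = 1/t_phys + 1/t_biol = 1/163 + 1/301 = 0.0094572 per day.
t_eff = 163 × 301 / (163 + 301) ≈ 105.74 days.

106 days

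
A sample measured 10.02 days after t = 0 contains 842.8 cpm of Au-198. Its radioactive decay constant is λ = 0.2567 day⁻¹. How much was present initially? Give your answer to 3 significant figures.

t½ = ln 2 / λ = 0.69315 / 0.2567 ≈ 2.7002 days.
Number of half-lives elapsed: n = 10.02/2.7002 ≈ 3.7108.
A₀ = A × 2^n = 842.8 × 2^3.7108 = 842.8 × 13.094 ≈ 11035 cpm.

11000 cpm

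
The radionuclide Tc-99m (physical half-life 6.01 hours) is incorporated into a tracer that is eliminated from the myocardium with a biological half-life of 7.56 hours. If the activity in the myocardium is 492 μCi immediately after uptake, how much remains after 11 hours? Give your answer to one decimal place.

1/t_eff = 1/t_phys + 1/t_biol = 1/6.01 + 1/7.56 = 0.29866 per hour.
t_eff = 6.01 × 7.56 / (6.01 + 7.56) ≈ 3.3482 hours.
Remaining = 492 × (1/2)^(11/3.3482) = 492 × (1/2)^3.2853 ≈ 50.465 μCi.

50.5 μCi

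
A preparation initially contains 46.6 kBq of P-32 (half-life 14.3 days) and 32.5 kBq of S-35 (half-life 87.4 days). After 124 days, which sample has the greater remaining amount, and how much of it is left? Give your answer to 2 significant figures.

P-32: 46.6 × (1/2)^8.6713 ≈ 0.1143 kBq.
S-35: 32.5 × (1/2)^1.4188 ≈ 12.156 kBq.
S-35 has more remaining, at ≈ 12.156 kBq.

S-35, 12 kBq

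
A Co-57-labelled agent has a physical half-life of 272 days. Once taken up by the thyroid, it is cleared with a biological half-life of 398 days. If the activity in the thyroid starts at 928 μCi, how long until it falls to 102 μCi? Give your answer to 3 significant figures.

1/t_eff = 1/t_phys + 1/t_biol = 1/272 + 1/398 = 0.006189 per day.
t_eff = 272 × 398 / (272 + 398) ≈ 161.58 days.
n = log₂(928/102) ≈ 3.1856; t = 3.1856 × 161.58 ≈ 514.71 days.

515 days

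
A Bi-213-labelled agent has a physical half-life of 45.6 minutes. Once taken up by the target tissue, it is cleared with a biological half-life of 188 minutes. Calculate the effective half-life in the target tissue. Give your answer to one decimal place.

36.7 minutes

1/t_eff = 1/t_phys + 1/t_biol = 1/45.6 + 1/188 = 0.027249 per minute.
t_eff = 45.6 × 188 / (45.6 + 188) ≈ 36.699 minutes.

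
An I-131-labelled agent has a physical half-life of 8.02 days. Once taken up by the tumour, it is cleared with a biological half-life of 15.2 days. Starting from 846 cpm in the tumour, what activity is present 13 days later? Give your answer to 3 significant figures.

1/t_eff = 1/t_phys + 1/t_biol = 1/8.02 + 1/15.2 = 0.19048 per day.
t_eff = 8.02 × 15.2 / (8.02 + 15.2) ≈ 5.25 days.
Remaining = 846 × (1/2)^(13/5.25) = 846 × (1/2)^2.4762 ≈ 152.04 cpm.

152 cpm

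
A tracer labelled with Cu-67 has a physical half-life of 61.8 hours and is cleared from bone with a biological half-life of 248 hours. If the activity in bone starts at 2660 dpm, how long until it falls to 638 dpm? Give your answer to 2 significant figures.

100 hours

1/t_eff = 1/t_phys + 1/t_biol = 1/61.8 + 1/248 = 0.020213 per hour.
t_eff = 61.8 × 248 / (61.8 + 248) ≈ 49.472 hours.
n = log₂(2660/638) ≈ 2.0598; t = 2.0598 × 49.472 ≈ 101.9 hours.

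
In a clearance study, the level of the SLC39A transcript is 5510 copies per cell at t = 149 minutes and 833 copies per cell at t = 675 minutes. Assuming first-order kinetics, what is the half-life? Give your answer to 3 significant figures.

193 minutes

Over Δt = 675 − 149 = 526 minutes, the level fell by a factor of 5510/833 ≈ 6.6146.
n = log₂(6.6146) ≈ 2.7257 half-lives, so t½ = 526/2.7257 ≈ 192.98 minutes.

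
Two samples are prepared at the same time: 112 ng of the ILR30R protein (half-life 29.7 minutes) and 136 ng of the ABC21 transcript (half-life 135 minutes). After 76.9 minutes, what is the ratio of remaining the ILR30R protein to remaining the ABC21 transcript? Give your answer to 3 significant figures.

ILR30R protein: 112 × (1/2)^(76.9/29.7) = 112 × (1/2)^2.5892 ≈ 18.612 ng.
ABC21 transcript: 136 × (1/2)^(76.9/135) = 136 × (1/2)^0.56963 ≈ 91.635 ng.
Ratio ≈ 18.612 / 91.635 ≈ 0.2031.

0.203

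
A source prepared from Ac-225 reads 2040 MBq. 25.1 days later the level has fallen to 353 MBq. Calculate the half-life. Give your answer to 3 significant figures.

9.92 days

A/A₀ = 353/2040 ≈ 0.17304.
n = log₂(5.779) ≈ 2.5308 half-lives elapsed in 25.1 days.
t½ = 25.1/2.5308 ≈ 9.9177 days.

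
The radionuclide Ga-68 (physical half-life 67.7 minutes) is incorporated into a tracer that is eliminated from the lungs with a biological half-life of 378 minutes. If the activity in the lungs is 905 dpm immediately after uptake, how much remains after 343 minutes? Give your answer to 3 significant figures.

1/t_eff = 1/t_phys + 1/t_biol = 1/67.7 + 1/378 = 0.017417 per minute.
t_eff = 67.7 × 378 / (67.7 + 378) ≈ 57.417 minutes.
Remaining = 905 × (1/2)^(343/57.417) = 905 × (1/2)^5.9739 ≈ 14.399 dpm.

14.4 dpm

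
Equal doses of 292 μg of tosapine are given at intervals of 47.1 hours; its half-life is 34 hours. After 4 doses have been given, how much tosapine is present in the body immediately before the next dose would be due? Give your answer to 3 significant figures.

The 4 doses were given 188.4, 141.3, 94.2, 47.1 hours ago.
Total = 292·(1/2)^(188.4/34) + 292·(1/2)^(141.3/34) + 292·(1/2)^(94.2/34) + 292·(1/2)^(47.1/34)
      = 6.2708 + 16.381 + 42.791 + 111.78 ≈ 177.22 μg.

177 μg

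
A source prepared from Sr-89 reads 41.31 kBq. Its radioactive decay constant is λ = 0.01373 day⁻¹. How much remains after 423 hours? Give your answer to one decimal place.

32.4 kBq

t½ = ln 2 / λ = 0.69315 / 0.01373 ≈ 50.484 days.
Convert the elapsed time: 423 hours = 17.625 days.
Number of half-lives: n = 17.625/50.484 ≈ 0.34912.
Remaining = 41.31 × (1/2)^0.34912 = 41.31 × 0.78506 ≈ 32.431 kBq.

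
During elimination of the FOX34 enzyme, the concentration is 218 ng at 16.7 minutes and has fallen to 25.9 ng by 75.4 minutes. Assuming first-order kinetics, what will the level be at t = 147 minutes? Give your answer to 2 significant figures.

Over Δt = 75.4 − 16.7 = 58.7 minutes, the level fell by a factor of 218/25.9 ≈ 8.417.
n = log₂(8.417) ≈ 3.0733 half-lives, so t½ = 58.7/3.0733 ≈ 19.1 minutes.
From t = 75.4 to t = 147: 25.9 × (1/2)^((147−75.4)/19.1) ≈ 1.9268 ng.

1.9 ng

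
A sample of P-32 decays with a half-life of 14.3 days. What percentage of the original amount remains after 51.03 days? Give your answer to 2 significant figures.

8.4%

n = 51.03/14.3 ≈ 3.5685 half-lives.
Fraction remaining = (1/2)^3.5685 ≈ 0.084288, i.e. 8.4288%.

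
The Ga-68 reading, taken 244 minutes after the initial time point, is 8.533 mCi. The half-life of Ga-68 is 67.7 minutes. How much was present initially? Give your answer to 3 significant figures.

Number of half-lives elapsed: n = 244/67.7 ≈ 3.6041.
A₀ = A × 2^n = 8.533 × 2^3.6041 = 8.533 × 12.161 ≈ 103.77 mCi.

104 mCi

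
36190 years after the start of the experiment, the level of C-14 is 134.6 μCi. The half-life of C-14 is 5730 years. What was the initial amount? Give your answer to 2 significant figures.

11000 μCi

Number of half-lives elapsed: n = 36190/5730 ≈ 6.3159.
A₀ = A × 2^n = 134.6 × 2^6.3159 = 134.6 × 79.665 ≈ 10723 μCi.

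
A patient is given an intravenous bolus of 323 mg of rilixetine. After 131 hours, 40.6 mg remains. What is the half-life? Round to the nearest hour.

44 hours

A/A₀ = 40.6/323 ≈ 0.1257.
n = log₂(7.9557) ≈ 2.992 half-lives elapsed in 131 hours.
t½ = 131/2.992 ≈ 43.784 hours.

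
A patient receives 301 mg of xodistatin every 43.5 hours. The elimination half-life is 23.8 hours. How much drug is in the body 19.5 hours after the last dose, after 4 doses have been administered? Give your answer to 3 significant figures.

The 4 doses were given 150, 106.5, 63, 19.5 hours ago.
Total = 301·(1/2)^(150/23.8) + 301·(1/2)^(106.5/23.8) + 301·(1/2)^(63/23.8) + 301·(1/2)^(19.5/23.8)
      = 3.8135 + 13.537 + 48.053 + 170.58 ≈ 235.98 mg.

236 mg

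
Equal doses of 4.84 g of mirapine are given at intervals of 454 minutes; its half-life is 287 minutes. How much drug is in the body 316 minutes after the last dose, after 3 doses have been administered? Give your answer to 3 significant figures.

The 3 doses were given 1224, 770, 316 minutes ago.
Total = 4.84·(1/2)^(1224/287) + 4.84·(1/2)^(770/287) + 4.84·(1/2)^(316/287)
      = 0.25177 + 0.75371 + 2.2563 ≈ 3.2618 g.

3.26 g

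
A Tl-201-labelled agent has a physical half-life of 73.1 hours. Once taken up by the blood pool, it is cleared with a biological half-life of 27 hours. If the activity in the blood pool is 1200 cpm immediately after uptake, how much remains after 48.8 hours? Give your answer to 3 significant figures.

1/t_eff = 1/t_phys + 1/t_biol = 1/73.1 + 1/27 = 0.050717 per hour.
t_eff = 73.1 × 27 / (73.1 + 27) ≈ 19.717 hours.
Remaining = 1200 × (1/2)^(48.8/19.717) = 1200 × (1/2)^2.475 ≈ 215.84 cpm.

216 cpm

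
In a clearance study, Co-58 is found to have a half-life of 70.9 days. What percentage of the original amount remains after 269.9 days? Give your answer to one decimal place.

n = 269.9/70.9 ≈ 3.8068 half-lives.
Fraction remaining = (1/2)^3.8068 ≈ 0.071458, i.e. 7.1458%.

7.1%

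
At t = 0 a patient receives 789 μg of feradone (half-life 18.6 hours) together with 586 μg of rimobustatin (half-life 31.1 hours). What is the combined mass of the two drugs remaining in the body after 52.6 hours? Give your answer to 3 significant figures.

293 μg

feradone: 789 × (1/2)^(52.6/18.6) = 789 × (1/2)^2.828 ≈ 111.12 μg.
rimobustatin: 586 × (1/2)^(52.6/31.1) = 586 × (1/2)^1.6913 ≈ 181.45 μg.
Total = 111.12 + 181.45 ≈ 292.57 μg.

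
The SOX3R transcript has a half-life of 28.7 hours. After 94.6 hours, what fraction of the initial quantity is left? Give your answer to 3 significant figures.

n = 94.6/28.7 ≈ 3.2962 half-lives.
Fraction remaining = (1/2)^3.2962 ≈ 0.1018.

0.102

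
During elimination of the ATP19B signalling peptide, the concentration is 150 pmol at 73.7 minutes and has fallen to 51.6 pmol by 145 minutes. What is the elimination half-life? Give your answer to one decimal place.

Over Δt = 145 − 73.7 = 71.3 minutes, the level fell by a factor of 150/51.6 ≈ 2.907.
n = log₂(2.907) ≈ 1.5395 half-lives, so t½ = 71.3/1.5395 ≈ 46.313 minutes.

46.3 minutes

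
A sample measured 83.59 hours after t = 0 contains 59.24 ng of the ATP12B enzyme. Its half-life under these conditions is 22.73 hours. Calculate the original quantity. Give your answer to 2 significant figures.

760 ng

Number of half-lives elapsed: n = 83.59/22.73 ≈ 3.6775.
A₀ = A × 2^n = 59.24 × 2^3.6775 = 59.24 × 12.795 ≈ 757.98 ng.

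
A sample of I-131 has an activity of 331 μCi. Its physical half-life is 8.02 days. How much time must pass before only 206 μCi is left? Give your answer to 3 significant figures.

5.49 days

Fraction remaining = 206/331 ≈ 0.62236.
n = log₂(331/206) = ln(1.6068)/ln 2 ≈ 0.68419 half-lives.
t = n × t½ = 0.68419 × 8.02 ≈ 5.4872 days.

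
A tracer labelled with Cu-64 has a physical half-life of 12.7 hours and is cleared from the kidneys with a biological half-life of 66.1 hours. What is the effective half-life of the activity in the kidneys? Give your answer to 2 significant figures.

1/t_eff = 1/t_phys + 1/t_biol = 1/12.7 + 1/66.1 = 0.093869 per hour.
t_eff = 12.7 × 66.1 / (12.7 + 66.1) ≈ 10.653 hours.

11 hours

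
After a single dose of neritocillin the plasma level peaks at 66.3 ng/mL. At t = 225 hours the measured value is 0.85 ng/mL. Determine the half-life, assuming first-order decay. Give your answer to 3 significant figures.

A/A₀ = 0.85/66.3 ≈ 0.012821.
n = log₂(78) ≈ 6.2854 half-lives elapsed in 225 hours.
t½ = 225/6.2854 ≈ 35.797 hours.

35.8 hours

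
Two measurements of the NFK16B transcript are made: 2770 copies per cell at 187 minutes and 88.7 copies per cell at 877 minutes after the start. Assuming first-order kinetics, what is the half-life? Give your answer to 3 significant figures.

Over Δt = 877 − 187 = 690 minutes, the level fell by a factor of 2770/88.7 ≈ 31.229.
n = log₂(31.229) ≈ 4.9648 half-lives, so t½ = 690/4.9648 ≈ 138.98 minutes.

139 minutes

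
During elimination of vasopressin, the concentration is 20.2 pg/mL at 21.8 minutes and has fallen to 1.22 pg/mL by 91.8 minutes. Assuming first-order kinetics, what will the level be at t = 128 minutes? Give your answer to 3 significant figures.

Over Δt = 91.8 − 21.8 = 70 minutes, the level fell by a factor of 20.2/1.22 ≈ 16.557.
n = log₂(16.557) ≈ 4.0494 half-lives, so t½ = 70/4.0494 ≈ 17.287 minutes.
From t = 91.8 to t = 128: 1.22 × (1/2)^((128−91.8)/17.287) ≈ 0.28574 pg/mL.

0.286 pg/mL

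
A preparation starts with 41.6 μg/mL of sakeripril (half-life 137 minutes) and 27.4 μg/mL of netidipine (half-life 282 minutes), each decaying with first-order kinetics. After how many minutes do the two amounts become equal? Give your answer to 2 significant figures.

Set 41.6·(1/2)^(t/137) = 27.4·(1/2)^(t/282).
Taking log₂: log₂(41.6/27.4) = t·(1/137 − 1/282).
log₂(1.5182) = 0.60241; 1/137 − 1/282 = 0.0037532.
t = 0.60241 / 0.0037532 ≈ 160.51 minutes.

160 minutes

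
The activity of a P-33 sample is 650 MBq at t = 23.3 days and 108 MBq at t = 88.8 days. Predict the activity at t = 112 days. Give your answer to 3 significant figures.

57.2 MBq

Over Δt = 88.8 − 23.3 = 65.5 days, the level fell by a factor of 650/108 ≈ 6.0185.
n = log₂(6.0185) ≈ 2.5894 half-lives, so t½ = 65.5/2.5894 ≈ 25.295 days.
From t = 88.8 to t = 112: 108 × (1/2)^((112−88.8)/25.295) ≈ 57.191 MBq.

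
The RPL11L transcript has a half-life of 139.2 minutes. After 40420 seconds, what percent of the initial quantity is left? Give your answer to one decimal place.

40420 seconds = 673.667 minutes.
n = 673.667/139.2 ≈ 4.8396 half-lives.
Fraction remaining = (1/2)^4.8396 ≈ 0.034926, i.e. 3.4926%.

3.5%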